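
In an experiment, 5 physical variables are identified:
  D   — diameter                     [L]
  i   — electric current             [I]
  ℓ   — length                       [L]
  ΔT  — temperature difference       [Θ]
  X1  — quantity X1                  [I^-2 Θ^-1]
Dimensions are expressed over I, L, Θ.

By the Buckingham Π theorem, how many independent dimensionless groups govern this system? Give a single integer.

Exponent matrix [I,L,Θ] × [D,i,ℓ,ΔT,X1]:
  I: [ 0  1  0  0 -2]
  L: [ 1  0  1  0  0]
  Θ: [ 0  0  0  1 -1]
RREF → pivots at {D,i,ΔT} ⇒ r = 3
5 vars − rank 3 = 2 Π groups

2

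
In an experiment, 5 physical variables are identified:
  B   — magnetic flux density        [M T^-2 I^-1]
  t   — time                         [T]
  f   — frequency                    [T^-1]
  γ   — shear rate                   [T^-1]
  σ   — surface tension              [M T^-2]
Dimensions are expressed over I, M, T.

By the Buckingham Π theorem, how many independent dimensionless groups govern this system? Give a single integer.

Write exponents as rows I,M,T / cols B,t,f,γ,σ:
  I: [-1  0  0  0  0]
  M: [ 1  0  0  0  1]
  T: [-2  1 -1 -1 -2]
RREF → pivots at {B,t,σ} ⇒ r = 3
5 vars − rank 3 = 2 Π groups

2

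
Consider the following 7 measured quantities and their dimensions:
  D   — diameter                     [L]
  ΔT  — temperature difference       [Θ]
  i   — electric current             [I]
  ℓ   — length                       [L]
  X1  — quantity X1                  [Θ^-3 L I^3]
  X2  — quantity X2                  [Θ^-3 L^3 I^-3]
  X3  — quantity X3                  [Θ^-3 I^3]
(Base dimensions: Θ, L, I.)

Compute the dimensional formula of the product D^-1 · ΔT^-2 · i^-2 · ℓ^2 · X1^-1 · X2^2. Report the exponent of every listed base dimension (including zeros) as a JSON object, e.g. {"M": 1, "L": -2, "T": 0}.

Write exponents as rows Θ,L,I / cols D,ΔT,i,ℓ,X1,X2,X3:
  Θ: [ 0  1  0  0 -3 -3 -3]
  L: [ 1  0  0  1  1  3  0]
  I: [ 0  0  1  0  3 -3  3]
  [Θ]: (-1)·0+(-2)·1+(-2)·0+(2)·0+(-1)·-3+(2)·-3 = -5
  [L]: (-1)·1+(-2)·0+(-2)·0+(2)·1+(-1)·1+(2)·3 = 6
  [I]: (-1)·0+(-2)·0+(-2)·1+(2)·0+(-1)·3+(2)·-3 = -11
⇒ Θ^-5 L^6 I^-11

{"Θ": -5, "L": 6, "I": -11}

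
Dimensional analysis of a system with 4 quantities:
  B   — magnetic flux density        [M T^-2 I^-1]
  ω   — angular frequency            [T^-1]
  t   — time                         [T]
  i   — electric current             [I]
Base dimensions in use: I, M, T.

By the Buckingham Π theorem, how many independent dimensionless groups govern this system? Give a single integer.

1

Exponent matrix [I,M,T] × [B,ω,t,i]:
  I: [-1  0  0  1]
  M: [ 1  0  0  0]
  T: [-2 -1  1  0]
Row reduction gives pivot columns B,ω,i; rank = 3
n=4, r=3 ⇒ 1 dimensionless group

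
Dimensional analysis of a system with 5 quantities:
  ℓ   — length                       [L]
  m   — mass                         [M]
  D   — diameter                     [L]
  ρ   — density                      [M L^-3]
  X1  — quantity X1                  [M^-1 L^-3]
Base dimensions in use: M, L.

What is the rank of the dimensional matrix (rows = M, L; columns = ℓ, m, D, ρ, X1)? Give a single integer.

2

Dimensional matrix (M×L by ℓ×m×D×ρ×X1):
  M: [ 0  1  0  1 -1]
  L: [ 1  0  1 -3 -3]
Echelon form has 2 nonzero rows (pivots: ℓ,m)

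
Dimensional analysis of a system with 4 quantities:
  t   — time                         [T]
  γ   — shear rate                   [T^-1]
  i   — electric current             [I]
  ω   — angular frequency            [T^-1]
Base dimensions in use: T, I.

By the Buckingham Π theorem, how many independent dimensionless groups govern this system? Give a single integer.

2

Write exponents as rows T,I / cols t,γ,i,ω:
  T: [ 1 -1  0 -1]
  I: [ 0  0  1  0]
RREF → pivots at {t,i} ⇒ r = 2
4 vars − rank 2 = 2 Π groups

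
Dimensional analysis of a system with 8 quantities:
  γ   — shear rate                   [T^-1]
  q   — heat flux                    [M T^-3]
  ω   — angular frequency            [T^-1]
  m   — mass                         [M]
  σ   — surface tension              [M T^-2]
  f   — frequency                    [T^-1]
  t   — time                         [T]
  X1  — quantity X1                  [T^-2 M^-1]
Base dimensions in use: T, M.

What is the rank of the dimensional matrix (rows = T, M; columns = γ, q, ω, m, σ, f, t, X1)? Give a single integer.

Dimensional matrix (T×M by γ×q×ω×m×σ×f×t×X1):
  T: [-1 -3 -1  0 -2 -1  1 -2]
  M: [ 0  1  0  1  1  0  0 -1]
Echelon form has 2 nonzero rows (pivots: γ,q)

2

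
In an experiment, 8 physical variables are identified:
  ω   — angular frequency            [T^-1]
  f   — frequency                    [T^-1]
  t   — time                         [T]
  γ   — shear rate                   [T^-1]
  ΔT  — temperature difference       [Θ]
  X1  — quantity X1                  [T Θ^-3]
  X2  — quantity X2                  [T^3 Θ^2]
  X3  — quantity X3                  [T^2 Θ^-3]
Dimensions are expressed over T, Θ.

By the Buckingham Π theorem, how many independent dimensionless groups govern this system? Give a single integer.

Exponent matrix [T,Θ] × [ω,f,t,γ,ΔT,X1,X2,X3]:
  T: [-1 -1  1 -1  0  1  3  2]
  Θ: [ 0  0  0  0  1 -3  2 -3]
Echelon form has 2 nonzero rows (pivots: ω,ΔT)
n=8, r=2 ⇒ 6 dimensionless groups

6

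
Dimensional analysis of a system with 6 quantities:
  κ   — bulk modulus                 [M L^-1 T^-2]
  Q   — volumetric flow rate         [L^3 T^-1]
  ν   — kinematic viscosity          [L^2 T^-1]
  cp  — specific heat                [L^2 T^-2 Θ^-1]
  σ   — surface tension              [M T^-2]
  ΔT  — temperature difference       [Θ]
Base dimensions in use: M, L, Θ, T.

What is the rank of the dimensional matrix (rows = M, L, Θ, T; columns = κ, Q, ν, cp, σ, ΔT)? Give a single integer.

Dimensional matrix (M×L×Θ×T by κ×Q×ν×cp×σ×ΔT):
  M: [ 1  0  0  0  1  0]
  L: [-1  3  2  2  0  0]
  Θ: [ 0  0  0 -1  0  1]
  T: [-2 -1 -1 -2 -2  0]
Echelon form has 4 nonzero rows (pivots: κ,Q,ν,cp)

4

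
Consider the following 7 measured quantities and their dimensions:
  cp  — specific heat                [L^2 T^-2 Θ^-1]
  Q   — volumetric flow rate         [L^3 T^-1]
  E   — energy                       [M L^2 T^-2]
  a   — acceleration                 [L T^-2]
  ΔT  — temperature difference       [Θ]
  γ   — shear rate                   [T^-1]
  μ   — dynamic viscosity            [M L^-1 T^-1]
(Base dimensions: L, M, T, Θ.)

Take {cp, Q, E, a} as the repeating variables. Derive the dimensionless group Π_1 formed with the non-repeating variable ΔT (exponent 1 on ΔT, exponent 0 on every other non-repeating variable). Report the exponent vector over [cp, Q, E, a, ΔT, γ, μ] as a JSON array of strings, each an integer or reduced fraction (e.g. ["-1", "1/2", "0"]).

Write exponents as rows L,M,T,Θ / cols cp,Q,E,a,ΔT,γ,μ:
  L: [ 2  3  2  1  0  0 -1]
  M: [ 0  0  1  0  0  0  1]
  T: [-2 -1 -2 -2  0 -1 -1]
  Θ: [-1  0  0  0  1  0  0]
RREF → pivots at {cp,Q,E,a} ⇒ r = 4
Pivot set = {cp,Q,E,a}, free = {ΔT,γ,μ}
RREF:
  r0: [   1    0    0    0   -1    0    0]
  r1: [   0    1    0    0  2/5 -1/5   -1]
  r2: [   0    0    1    0    0    0    1]
  r3: [   0    0    0    1  4/5  3/5    0]
Fix exponent of ΔT at 1, γ at 0, μ at 0; solve each RREF row for its pivot's exponent:
  r0: exp(cp) + (-1)·1 = 0 ⇒ exp(cp) = 1
  r1: exp(Q) + (2/5)·1 = 0 ⇒ exp(Q) = -2/5
  r2: exp(E) + (0)·1 = 0 ⇒ exp(E) = 0
  r3: exp(a) + (4/5)·1 = 0 ⇒ exp(a) = -4/5
Π_1 = cp · Q^(-2/5) · a^(-4/5) · ΔT

["1", "-2/5", "0", "-4/5", "1", "0", "0"]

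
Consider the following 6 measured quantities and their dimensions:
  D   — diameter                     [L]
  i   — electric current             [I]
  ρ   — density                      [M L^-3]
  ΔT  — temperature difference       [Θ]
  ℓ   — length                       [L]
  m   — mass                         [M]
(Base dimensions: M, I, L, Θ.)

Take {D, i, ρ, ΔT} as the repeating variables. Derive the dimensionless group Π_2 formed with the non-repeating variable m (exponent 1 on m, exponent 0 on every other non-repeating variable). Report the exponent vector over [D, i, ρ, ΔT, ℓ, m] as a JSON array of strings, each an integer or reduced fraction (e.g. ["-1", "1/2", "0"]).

Exponent matrix [M,I,L,Θ] × [D,i,ρ,ΔT,ℓ,m]:
  M: [ 0  0  1  0  0  1]
  I: [ 0  1  0  0  0  0]
  L: [ 1  0 -3  0  1  0]
  Θ: [ 0  0  0  1  0  0]
Echelon form has 4 nonzero rows (pivots: D,i,ρ,ΔT)
Pivot set = {D,i,ρ,ΔT}, free = {ℓ,m}
RREF:
  r0: [   1    0    0    0    1    3]
  r1: [   0    1    0    0    0    0]
  r2: [   0    0    1    0    0    1]
  r3: [   0    0    0    1    0    0]
Fix exponent of m at 1, ℓ at 0; solve each RREF row for its pivot's exponent:
  r0: exp(D) + (3)·1 = 0 ⇒ exp(D) = -3
  r1: exp(i) + (0)·1 = 0 ⇒ exp(i) = 0
  r2: exp(ρ) + (1)·1 = 0 ⇒ exp(ρ) = -1
  r3: exp(ΔT) + (0)·1 = 0 ⇒ exp(ΔT) = 0
Π_2 = D^-3 · ρ^-1 · m

["-3", "0", "-1", "0", "0", "1"]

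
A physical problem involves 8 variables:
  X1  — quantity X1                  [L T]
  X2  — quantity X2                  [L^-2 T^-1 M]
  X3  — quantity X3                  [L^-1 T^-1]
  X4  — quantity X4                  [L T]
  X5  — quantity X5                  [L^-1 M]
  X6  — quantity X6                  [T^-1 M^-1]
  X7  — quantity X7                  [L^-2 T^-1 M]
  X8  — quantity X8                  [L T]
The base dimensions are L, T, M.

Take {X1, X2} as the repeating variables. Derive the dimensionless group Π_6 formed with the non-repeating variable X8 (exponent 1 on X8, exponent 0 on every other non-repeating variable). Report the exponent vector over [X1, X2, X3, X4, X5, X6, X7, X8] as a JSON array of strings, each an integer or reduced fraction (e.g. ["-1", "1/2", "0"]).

Exponent matrix [L,T,M] × [X1,X2,X3,X4,X5,X6,X7,X8]:
  L: [ 1 -2 -1  1 -1  0 -2  1]
  T: [ 1 -1 -1  1  0 -1 -1  1]
  M: [ 0  1  0  0  1 -1  1  0]
RREF → pivots at {X1,X2} ⇒ r = 2
Pivot set = {X1,X2}, free = {X3,X4,X5,X6,X7,X8}
RREF:
  r0: [   1    0   -1    1    1   -2    0    1]
  r1: [   0    1    0    0    1   -1    1    0]
  r2: [   0    0    0    0    0    0    0    0]
Fix exponent of X8 at 1, X3 at 0, X4 at 0, X5 at 0, X6 at 0, X7 at 0; solve each RREF row for its pivot's exponent:
  r0: exp(X1) + (1)·1 = 0 ⇒ exp(X1) = -1
  r1: exp(X2) + (0)·1 = 0 ⇒ exp(X2) = 0
Π_6 = X1^-1 · X8

["-1", "0", "0", "0", "0", "0", "0", "1"]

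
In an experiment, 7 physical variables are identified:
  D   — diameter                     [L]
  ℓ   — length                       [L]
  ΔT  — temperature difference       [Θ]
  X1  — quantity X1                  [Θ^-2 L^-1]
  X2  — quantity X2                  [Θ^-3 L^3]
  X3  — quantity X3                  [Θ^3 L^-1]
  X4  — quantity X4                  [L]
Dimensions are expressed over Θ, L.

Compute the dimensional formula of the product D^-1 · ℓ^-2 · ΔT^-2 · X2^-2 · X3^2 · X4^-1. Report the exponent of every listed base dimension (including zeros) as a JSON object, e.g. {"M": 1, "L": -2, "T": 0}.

Dimensional matrix (Θ×L by D×ℓ×ΔT×X1×X2×X3×X4):
  Θ: [ 0  0  1 -2 -3  3  0]
  L: [ 1  1  0 -1  3 -1  1]
  [Θ]: (-1)·0+(-2)·0+(-2)·1+(-2)·-3+(2)·3+(-1)·0 = 10
  [L]: (-1)·1+(-2)·1+(-2)·0+(-2)·3+(2)·-1+(-1)·1 = -12
⇒ Θ^10 L^-12

{"Θ": 10, "L": -12}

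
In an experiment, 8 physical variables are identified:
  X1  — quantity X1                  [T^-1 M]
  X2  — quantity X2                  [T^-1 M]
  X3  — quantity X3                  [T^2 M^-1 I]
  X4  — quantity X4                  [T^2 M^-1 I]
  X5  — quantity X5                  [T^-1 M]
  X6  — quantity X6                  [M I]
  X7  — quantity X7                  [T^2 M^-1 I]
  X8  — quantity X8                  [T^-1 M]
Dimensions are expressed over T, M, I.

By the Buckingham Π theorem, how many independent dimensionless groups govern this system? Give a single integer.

Write exponents as rows T,M,I / cols X1,X2,X3,X4,X5,X6,X7,X8:
  T: [-1 -1  2  2 -1  0  2 -1]
  M: [ 1  1 -1 -1  1  1 -1  1]
  I: [ 0  0  1  1  0  1  1  0]
Row reduction gives pivot columns X1,X3; rank = 2
Π count = n − r = 8 − 2 = 6

6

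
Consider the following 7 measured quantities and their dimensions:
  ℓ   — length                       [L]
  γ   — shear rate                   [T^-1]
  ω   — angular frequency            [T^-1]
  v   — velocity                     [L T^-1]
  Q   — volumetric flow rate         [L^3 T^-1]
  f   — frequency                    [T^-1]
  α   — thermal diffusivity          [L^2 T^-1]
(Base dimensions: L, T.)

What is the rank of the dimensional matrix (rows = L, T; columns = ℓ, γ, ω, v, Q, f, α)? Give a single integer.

2

Write exponents as rows L,T / cols ℓ,γ,ω,v,Q,f,α:
  L: [ 1  0  0  1  3  0  2]
  T: [ 0 -1 -1 -1 -1 -1 -1]
Echelon form has 2 nonzero rows (pivots: ℓ,γ)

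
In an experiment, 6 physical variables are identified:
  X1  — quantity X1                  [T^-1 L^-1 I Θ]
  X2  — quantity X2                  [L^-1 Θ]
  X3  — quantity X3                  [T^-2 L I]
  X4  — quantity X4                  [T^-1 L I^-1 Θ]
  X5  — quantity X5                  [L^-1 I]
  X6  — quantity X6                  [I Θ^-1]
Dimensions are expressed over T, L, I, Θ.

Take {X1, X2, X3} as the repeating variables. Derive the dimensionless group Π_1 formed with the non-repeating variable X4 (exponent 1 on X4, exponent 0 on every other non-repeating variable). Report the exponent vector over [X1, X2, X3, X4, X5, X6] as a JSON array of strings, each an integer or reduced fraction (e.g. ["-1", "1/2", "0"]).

["3", "-4", "-2", "1", "0", "0"]

Dimensional matrix (T×L×I×Θ by X1×X2×X3×X4×X5×X6):
  T: [-1  0 -2 -1  0  0]
  L: [-1 -1  1  1 -1  0]
  I: [ 1  0  1 -1  1  1]
  Θ: [ 1  1  0  1  0 -1]
RREF → pivots at {X1,X2,X3} ⇒ r = 3
Pivot set = {X1,X2,X3}, free = {X4,X5,X6}
RREF:
  r0: [   1    0    0   -3    2    2]
  r1: [   0    1    0    4   -2   -3]
  r2: [   0    0    1    2   -1   -1]
  r3: [   0    0    0    0    0    0]
Fix exponent of X4 at 1, X5 at 0, X6 at 0; solve each RREF row for its pivot's exponent:
  r0: exp(X1) + (-3)·1 = 0 ⇒ exp(X1) = 3
  r1: exp(X2) + (4)·1 = 0 ⇒ exp(X2) = -4
  r2: exp(X3) + (2)·1 = 0 ⇒ exp(X3) = -2
Π_1 = X1^3 · X2^-4 · X3^-2 · X4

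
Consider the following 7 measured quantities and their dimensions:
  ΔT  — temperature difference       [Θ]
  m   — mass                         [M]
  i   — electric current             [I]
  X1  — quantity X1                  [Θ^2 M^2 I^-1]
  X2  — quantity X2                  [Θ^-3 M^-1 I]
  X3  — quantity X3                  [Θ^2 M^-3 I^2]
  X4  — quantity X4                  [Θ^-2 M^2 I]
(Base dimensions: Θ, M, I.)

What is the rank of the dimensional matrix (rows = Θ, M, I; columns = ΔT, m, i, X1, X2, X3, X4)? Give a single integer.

3

Write exponents as rows Θ,M,I / cols ΔT,m,i,X1,X2,X3,X4:
  Θ: [ 1  0  0  2 -3  2 -2]
  M: [ 0  1  0  2 -1 -3  2]
  I: [ 0  0  1 -1  1  2  1]
Echelon form has 3 nonzero rows (pivots: ΔT,m,i)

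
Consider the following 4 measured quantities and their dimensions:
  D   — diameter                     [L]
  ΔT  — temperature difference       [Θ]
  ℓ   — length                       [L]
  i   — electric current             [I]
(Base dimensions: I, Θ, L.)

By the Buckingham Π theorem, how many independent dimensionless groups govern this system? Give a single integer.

Dimensional matrix (I×Θ×L by D×ΔT×ℓ×i):
  I: [ 0  0  0  1]
  Θ: [ 0  1  0  0]
  L: [ 1  0  1  0]
Row reduction gives pivot columns D,ΔT,i; rank = 3
n=4, r=3 ⇒ 1 dimensionless group

1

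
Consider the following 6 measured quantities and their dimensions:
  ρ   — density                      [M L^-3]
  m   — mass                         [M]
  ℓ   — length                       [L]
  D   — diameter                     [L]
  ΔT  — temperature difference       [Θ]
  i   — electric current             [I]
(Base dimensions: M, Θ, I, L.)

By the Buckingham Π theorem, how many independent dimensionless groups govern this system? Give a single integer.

Write exponents as rows M,Θ,I,L / cols ρ,m,ℓ,D,ΔT,i:
  M: [ 1  1  0  0  0  0]
  Θ: [ 0  0  0  0  1  0]
  I: [ 0  0  0  0  0  1]
  L: [-3  0  1  1  0  0]
RREF → pivots at {ρ,m,ΔT,i} ⇒ r = 4
Π count = n − r = 6 − 4 = 2

2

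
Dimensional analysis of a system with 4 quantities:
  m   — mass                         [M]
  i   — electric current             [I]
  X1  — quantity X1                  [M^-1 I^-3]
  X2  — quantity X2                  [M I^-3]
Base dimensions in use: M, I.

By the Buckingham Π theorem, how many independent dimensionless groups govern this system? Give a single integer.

2

Dimensional matrix (M×I by m×i×X1×X2):
  M: [ 1  0 -1  1]
  I: [ 0  1 -3 -3]
Row reduction gives pivot columns m,i; rank = 2
Π count = n − r = 4 − 2 = 2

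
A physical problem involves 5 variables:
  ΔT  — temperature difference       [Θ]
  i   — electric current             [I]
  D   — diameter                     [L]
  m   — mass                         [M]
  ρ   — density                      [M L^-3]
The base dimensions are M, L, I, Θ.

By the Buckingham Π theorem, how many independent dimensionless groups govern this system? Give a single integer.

1

Dimensional matrix (M×L×I×Θ by ΔT×i×D×m×ρ):
  M: [ 0  0  0  1  1]
  L: [ 0  0  1  0 -3]
  I: [ 0  1  0  0  0]
  Θ: [ 1  0  0  0  0]
RREF → pivots at {ΔT,i,D,m} ⇒ r = 4
n=5, r=4 ⇒ 1 dimensionless group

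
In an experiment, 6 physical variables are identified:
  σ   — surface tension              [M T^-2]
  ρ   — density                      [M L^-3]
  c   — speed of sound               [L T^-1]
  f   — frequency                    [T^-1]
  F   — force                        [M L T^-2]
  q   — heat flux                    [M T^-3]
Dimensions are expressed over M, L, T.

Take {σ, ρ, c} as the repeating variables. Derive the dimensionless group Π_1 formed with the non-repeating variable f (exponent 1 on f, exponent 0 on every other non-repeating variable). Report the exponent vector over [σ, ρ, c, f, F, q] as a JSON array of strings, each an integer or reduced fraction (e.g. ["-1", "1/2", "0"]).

["1", "-1", "-3", "1", "0", "0"]

Exponent matrix [M,L,T] × [σ,ρ,c,f,F,q]:
  M: [ 1  1  0  0  1  1]
  L: [ 0 -3  1  0  1  0]
  T: [-2  0 -1 -1 -2 -3]
RREF → pivots at {σ,ρ,c} ⇒ r = 3
Repeat: σ,ρ,c; free: f,F,q
RREF:
  r0: [   1    0    0   -1    2    0]
  r1: [   0    1    0    1   -1    1]
  r2: [   0    0    1    3   -2    3]
Fix exponent of f at 1, F at 0, q at 0; solve each RREF row for its pivot's exponent:
  r0: exp(σ) + (-1)·1 = 0 ⇒ exp(σ) = 1
  r1: exp(ρ) + (1)·1 = 0 ⇒ exp(ρ) = -1
  r2: exp(c) + (3)·1 = 0 ⇒ exp(c) = -3
Π_1 = σ · ρ^-1 · c^-3 · f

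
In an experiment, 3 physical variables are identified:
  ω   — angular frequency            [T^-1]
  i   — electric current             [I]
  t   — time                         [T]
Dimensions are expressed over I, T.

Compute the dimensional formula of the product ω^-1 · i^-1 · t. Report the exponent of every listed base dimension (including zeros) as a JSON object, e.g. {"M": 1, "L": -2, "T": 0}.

Dimensional matrix (I×T by ω×i×t):
  I: [ 0  1  0]
  T: [-1  0  1]
  [I]: (-1)·0+(-1)·1+(1)·0 = -1
  [T]: (-1)·-1+(-1)·0+(1)·1 = 2
⇒ I^-1 T^2

{"I": -1, "T": 2}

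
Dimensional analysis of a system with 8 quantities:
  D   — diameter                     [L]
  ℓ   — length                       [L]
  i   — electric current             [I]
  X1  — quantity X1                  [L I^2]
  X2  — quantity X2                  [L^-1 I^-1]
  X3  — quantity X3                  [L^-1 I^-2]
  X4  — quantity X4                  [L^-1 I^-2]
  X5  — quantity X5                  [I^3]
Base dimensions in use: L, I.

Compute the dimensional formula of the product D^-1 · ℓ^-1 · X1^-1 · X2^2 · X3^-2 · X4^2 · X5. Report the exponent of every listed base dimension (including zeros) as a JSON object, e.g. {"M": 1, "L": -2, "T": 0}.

{"L": -5, "I": -1}

Dimensional matrix (L×I by D×ℓ×i×X1×X2×X3×X4×X5):
  L: [ 1  1  0  1 -1 -1 -1  0]
  I: [ 0  0  1  2 -1 -2 -2  3]
  [L]: (-1)·1+(-1)·1+(-1)·1+(2)·-1+(-2)·-1+(2)·-1+(1)·0 = -5
  [I]: (-1)·0+(-1)·0+(-1)·2+(2)·-1+(-2)·-2+(2)·-2+(1)·3 = -1
⇒ L^-5 I^-1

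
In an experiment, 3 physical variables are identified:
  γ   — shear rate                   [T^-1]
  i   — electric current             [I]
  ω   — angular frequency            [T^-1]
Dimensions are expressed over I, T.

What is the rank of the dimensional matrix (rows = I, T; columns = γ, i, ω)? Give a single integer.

2

Dimensional matrix (I×T by γ×i×ω):
  I: [ 0  1  0]
  T: [-1  0 -1]
Echelon form has 2 nonzero rows (pivots: γ,i)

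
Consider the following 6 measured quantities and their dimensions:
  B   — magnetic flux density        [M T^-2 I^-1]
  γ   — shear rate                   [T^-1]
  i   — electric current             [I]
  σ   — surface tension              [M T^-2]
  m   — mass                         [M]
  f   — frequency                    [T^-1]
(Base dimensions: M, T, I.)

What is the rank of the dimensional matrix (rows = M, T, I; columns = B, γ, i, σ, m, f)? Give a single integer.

Dimensional matrix (M×T×I by B×γ×i×σ×m×f):
  M: [ 1  0  0  1  1  0]
  T: [-2 -1  0 -2  0 -1]
  I: [-1  0  1  0  0  0]
RREF → pivots at {B,γ,i} ⇒ r = 3

3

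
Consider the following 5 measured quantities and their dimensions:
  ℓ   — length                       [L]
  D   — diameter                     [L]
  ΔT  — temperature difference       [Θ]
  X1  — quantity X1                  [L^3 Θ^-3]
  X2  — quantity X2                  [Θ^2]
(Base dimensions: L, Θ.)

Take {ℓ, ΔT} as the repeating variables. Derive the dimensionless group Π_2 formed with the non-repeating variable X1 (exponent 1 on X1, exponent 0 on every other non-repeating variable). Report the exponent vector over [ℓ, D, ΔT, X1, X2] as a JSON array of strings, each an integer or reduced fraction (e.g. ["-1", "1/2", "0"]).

Dimensional matrix (L×Θ by ℓ×D×ΔT×X1×X2):
  L: [ 1  1  0  3  0]
  Θ: [ 0  0  1 -3  2]
Echelon form has 2 nonzero rows (pivots: ℓ,ΔT)
Repeat: ℓ,ΔT; free: D,X1,X2
RREF:
  r0: [   1    1    0    3    0]
  r1: [   0    0    1   -3    2]
Fix exponent of X1 at 1, D at 0, X2 at 0; solve each RREF row for its pivot's exponent:
  r0: exp(ℓ) + (3)·1 = 0 ⇒ exp(ℓ) = -3
  r1: exp(ΔT) + (-3)·1 = 0 ⇒ exp(ΔT) = 3
Π_2 = ℓ^-3 · ΔT^3 · X1

["-3", "0", "3", "1", "0"]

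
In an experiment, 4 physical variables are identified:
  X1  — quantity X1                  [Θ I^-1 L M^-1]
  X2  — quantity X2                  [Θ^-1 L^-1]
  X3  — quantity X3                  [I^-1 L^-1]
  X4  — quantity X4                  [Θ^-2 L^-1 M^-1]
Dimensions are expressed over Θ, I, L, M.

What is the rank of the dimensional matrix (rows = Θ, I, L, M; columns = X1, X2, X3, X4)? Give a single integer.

3

Write exponents as rows Θ,I,L,M / cols X1,X2,X3,X4:
  Θ: [ 1 -1  0 -2]
  I: [-1  0 -1  0]
  L: [ 1 -1 -1 -1]
  M: [-1  0  0 -1]
RREF → pivots at {X1,X2,X3} ⇒ r = 3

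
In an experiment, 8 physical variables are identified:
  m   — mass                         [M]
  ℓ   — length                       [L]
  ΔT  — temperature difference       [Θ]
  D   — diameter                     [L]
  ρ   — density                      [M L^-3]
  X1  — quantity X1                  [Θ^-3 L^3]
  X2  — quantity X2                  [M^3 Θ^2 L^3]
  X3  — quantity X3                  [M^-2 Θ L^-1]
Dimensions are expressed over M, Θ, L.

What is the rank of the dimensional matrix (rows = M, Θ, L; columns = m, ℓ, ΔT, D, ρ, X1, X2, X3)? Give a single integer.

Dimensional matrix (M×Θ×L by m×ℓ×ΔT×D×ρ×X1×X2×X3):
  M: [ 1  0  0  0  1  0  3 -2]
  Θ: [ 0  0  1  0  0 -3  2  1]
  L: [ 0  1  0  1 -3  3  3 -1]
Echelon form has 3 nonzero rows (pivots: m,ℓ,ΔT)

3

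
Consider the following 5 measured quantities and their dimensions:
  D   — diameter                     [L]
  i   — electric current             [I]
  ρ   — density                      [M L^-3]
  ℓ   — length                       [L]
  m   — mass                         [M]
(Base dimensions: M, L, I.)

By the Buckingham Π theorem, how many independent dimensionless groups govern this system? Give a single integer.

Exponent matrix [M,L,I] × [D,i,ρ,ℓ,m]:
  M: [ 0  0  1  0  1]
  L: [ 1  0 -3  1  0]
  I: [ 0  1  0  0  0]
Row reduction gives pivot columns D,i,ρ; rank = 3
n=5, r=3 ⇒ 2 dimensionless groups

2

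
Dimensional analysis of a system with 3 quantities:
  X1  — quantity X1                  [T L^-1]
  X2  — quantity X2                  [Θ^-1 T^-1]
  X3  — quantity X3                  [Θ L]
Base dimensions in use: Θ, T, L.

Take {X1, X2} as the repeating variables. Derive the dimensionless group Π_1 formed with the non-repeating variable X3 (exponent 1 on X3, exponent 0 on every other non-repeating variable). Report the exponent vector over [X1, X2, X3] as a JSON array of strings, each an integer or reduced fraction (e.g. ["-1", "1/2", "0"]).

Dimensional matrix (Θ×T×L by X1×X2×X3):
  Θ: [ 0 -1  1]
  T: [ 1 -1  0]
  L: [-1  0  1]
RREF → pivots at {X1,X2} ⇒ r = 2
Repeat: X1,X2; free: X3
RREF:
  r0: [   1    0   -1]
  r1: [   0    1   -1]
  r2: [   0    0    0]
Fix exponent of X3 at 1; solve each RREF row for its pivot's exponent:
  r0: exp(X1) + (-1)·1 = 0 ⇒ exp(X1) = 1
  r1: exp(X2) + (-1)·1 = 0 ⇒ exp(X2) = 1
Π_1 = X1 · X2 · X3

["1", "1", "1"]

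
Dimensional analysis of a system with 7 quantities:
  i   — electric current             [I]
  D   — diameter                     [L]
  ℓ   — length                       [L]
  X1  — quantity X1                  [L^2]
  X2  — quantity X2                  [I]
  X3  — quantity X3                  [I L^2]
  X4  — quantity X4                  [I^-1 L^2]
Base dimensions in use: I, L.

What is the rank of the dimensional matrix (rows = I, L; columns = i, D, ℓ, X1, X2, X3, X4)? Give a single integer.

2

Exponent matrix [I,L] × [i,D,ℓ,X1,X2,X3,X4]:
  I: [ 1  0  0  0  1  1 -1]
  L: [ 0  1  1  2  0  2  2]
Echelon form has 2 nonzero rows (pivots: i,D)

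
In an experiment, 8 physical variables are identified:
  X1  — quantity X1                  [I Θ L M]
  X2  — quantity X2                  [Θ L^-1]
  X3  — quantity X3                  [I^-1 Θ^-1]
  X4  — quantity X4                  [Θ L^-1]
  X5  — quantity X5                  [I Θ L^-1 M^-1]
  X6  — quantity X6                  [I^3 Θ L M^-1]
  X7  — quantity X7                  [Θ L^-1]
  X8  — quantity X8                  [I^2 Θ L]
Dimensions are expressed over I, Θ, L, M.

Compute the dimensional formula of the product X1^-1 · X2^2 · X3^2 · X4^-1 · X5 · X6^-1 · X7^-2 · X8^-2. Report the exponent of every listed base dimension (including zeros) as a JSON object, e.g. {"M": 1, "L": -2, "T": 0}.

Exponent matrix [I,Θ,L,M] × [X1,X2,X3,X4,X5,X6,X7,X8]:
  I: [ 1  0 -1  0  1  3  0  2]
  Θ: [ 1  1 -1  1  1  1  1  1]
  L: [ 1 -1  0 -1 -1  1 -1  1]
  M: [ 1  0  0  0 -1 -1  0  0]
  [I]: (-1)·1+(2)·0+(2)·-1+(-1)·0+(1)·1+(-1)·3+(-2)·0+(-2)·2 = -9
  [Θ]: (-1)·1+(2)·1+(2)·-1+(-1)·1+(1)·1+(-1)·1+(-2)·1+(-2)·1 = -6
  [L]: (-1)·1+(2)·-1+(2)·0+(-1)·-1+(1)·-1+(-1)·1+(-2)·-1+(-2)·1 = -4
  [M]: (-1)·1+(2)·0+(2)·0+(-1)·0+(1)·-1+(-1)·-1+(-2)·0+(-2)·0 = -1
⇒ I^-9 Θ^-6 L^-4 M^-1

{"I": -9, "Θ": -6, "L": -4, "M": -1}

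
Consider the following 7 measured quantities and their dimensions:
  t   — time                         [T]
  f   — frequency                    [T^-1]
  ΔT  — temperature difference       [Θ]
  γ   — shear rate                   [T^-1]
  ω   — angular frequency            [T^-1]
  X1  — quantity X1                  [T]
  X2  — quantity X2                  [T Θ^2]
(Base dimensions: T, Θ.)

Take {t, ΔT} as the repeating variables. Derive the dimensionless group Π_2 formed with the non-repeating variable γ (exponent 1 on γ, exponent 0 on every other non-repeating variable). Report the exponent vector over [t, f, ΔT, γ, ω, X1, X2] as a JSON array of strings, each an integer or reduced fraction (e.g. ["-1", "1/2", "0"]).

Exponent matrix [T,Θ] × [t,f,ΔT,γ,ω,X1,X2]:
  T: [ 1 -1  0 -1 -1  1  1]
  Θ: [ 0  0  1  0  0  0  2]
Row reduction gives pivot columns t,ΔT; rank = 2
Repeat: t,ΔT; free: f,γ,ω,X1,X2
RREF:
  r0: [   1   -1    0   -1   -1    1    1]
  r1: [   0    0    1    0    0    0    2]
Fix exponent of γ at 1, f at 0, ω at 0, X1 at 0, X2 at 0; solve each RREF row for its pivot's exponent:
  r0: exp(t) + (-1)·1 = 0 ⇒ exp(t) = 1
  r1: exp(ΔT) + (0)·1 = 0 ⇒ exp(ΔT) = 0
Π_2 = t · γ

["1", "0", "0", "1", "0", "0", "0"]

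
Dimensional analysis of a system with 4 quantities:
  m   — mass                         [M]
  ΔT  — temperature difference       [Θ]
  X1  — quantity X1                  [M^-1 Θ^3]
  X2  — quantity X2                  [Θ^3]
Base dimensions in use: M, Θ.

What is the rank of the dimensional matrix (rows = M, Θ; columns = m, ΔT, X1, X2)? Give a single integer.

2

Write exponents as rows M,Θ / cols m,ΔT,X1,X2:
  M: [ 1  0 -1  0]
  Θ: [ 0  1  3  3]
Row reduction gives pivot columns m,ΔT; rank = 2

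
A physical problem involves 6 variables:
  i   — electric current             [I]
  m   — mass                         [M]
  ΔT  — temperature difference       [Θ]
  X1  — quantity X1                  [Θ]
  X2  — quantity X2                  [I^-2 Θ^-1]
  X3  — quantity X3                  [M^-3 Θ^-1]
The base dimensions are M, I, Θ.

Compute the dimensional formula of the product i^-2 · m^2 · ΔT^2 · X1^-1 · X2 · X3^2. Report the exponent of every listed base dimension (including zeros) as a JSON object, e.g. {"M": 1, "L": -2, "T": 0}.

Write exponents as rows M,I,Θ / cols i,m,ΔT,X1,X2,X3:
  M: [ 0  1  0  0  0 -3]
  I: [ 1  0  0  0 -2  0]
  Θ: [ 0  0  1  1 -1 -1]
  [M]: (-2)·0+(2)·1+(2)·0+(-1)·0+(1)·0+(2)·-3 = -4
  [I]: (-2)·1+(2)·0+(2)·0+(-1)·0+(1)·-2+(2)·0 = -4
  [Θ]: (-2)·0+(2)·0+(2)·1+(-1)·1+(1)·-1+(2)·-1 = -2
⇒ M^-4 I^-4 Θ^-2

{"M": -4, "I": -4, "Θ": -2}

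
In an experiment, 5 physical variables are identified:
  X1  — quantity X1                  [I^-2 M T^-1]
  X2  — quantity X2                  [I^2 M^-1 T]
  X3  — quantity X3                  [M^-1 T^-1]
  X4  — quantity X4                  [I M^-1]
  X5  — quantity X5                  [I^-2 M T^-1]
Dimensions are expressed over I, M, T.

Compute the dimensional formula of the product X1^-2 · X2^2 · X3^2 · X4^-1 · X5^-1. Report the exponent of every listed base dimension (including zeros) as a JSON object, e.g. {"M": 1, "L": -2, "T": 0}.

{"I": 9, "M": -6, "T": 3}

Exponent matrix [I,M,T] × [X1,X2,X3,X4,X5]:
  I: [-2  2  0  1 -2]
  M: [ 1 -1 -1 -1  1]
  T: [-1  1 -1  0 -1]
  [I]: (-2)·-2+(2)·2+(2)·0+(-1)·1+(-1)·-2 = 9
  [M]: (-2)·1+(2)·-1+(2)·-1+(-1)·-1+(-1)·1 = -6
  [T]: (-2)·-1+(2)·1+(2)·-1+(-1)·0+(-1)·-1 = 3
⇒ I^9 M^-6 T^3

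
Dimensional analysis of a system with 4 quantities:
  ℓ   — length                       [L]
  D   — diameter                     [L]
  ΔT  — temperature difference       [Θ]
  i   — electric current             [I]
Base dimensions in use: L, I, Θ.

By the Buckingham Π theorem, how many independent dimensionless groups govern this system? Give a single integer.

1

Write exponents as rows L,I,Θ / cols ℓ,D,ΔT,i:
  L: [ 1  1  0  0]
  I: [ 0  0  0  1]
  Θ: [ 0  0  1  0]
Row reduction gives pivot columns ℓ,ΔT,i; rank = 3
n=4, r=3 ⇒ 1 dimensionless group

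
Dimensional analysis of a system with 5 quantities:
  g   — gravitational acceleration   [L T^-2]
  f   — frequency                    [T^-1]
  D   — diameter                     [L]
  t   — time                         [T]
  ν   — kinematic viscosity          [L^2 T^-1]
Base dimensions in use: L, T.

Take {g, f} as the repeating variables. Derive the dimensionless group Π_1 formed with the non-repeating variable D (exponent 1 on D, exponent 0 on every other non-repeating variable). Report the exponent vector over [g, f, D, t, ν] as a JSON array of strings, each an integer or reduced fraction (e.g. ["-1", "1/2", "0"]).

["-1", "2", "1", "0", "0"]

Write exponents as rows L,T / cols g,f,D,t,ν:
  L: [ 1  0  1  0  2]
  T: [-2 -1  0  1 -1]
Echelon form has 2 nonzero rows (pivots: g,f)
Pivot set = {g,f}, free = {D,t,ν}
RREF:
  r0: [   1    0    1    0    2]
  r1: [   0    1   -2   -1   -3]
Fix exponent of D at 1, t at 0, ν at 0; solve each RREF row for its pivot's exponent:
  r0: exp(g) + (1)·1 = 0 ⇒ exp(g) = -1
  r1: exp(f) + (-2)·1 = 0 ⇒ exp(f) = 2
Π_1 = g^-1 · f^2 · D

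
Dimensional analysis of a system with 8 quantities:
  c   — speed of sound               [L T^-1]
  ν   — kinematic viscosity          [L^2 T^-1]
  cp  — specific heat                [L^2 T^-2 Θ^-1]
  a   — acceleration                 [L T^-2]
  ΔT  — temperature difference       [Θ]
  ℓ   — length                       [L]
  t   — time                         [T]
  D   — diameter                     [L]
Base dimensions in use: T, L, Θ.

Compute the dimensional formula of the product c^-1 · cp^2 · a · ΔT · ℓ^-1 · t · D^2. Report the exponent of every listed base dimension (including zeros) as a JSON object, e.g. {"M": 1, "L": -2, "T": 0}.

{"T": -4, "L": 5, "Θ": -1}

Write exponents as rows T,L,Θ / cols c,ν,cp,a,ΔT,ℓ,t,D:
  T: [-1 -1 -2 -2  0  0  1  0]
  L: [ 1  2  2  1  0  1  0  1]
  Θ: [ 0  0 -1  0  1  0  0  0]
  [T]: (-1)·-1+(2)·-2+(1)·-2+(1)·0+(-1)·0+(1)·1+(2)·0 = -4
  [L]: (-1)·1+(2)·2+(1)·1+(1)·0+(-1)·1+(1)·0+(2)·1 = 5
  [Θ]: (-1)·0+(2)·-1+(1)·0+(1)·1+(-1)·0+(1)·0+(2)·0 = -1
⇒ T^-4 L^5 Θ^-1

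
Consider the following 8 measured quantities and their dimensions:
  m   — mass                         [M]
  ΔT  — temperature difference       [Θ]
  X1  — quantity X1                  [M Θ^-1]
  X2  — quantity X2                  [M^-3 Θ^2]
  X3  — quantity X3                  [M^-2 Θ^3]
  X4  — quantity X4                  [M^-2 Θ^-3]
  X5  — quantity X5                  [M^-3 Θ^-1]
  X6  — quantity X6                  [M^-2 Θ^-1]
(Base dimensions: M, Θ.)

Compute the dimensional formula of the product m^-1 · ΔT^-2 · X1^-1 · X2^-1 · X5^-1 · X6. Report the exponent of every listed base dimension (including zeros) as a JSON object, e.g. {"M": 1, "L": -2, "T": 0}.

Dimensional matrix (M×Θ by m×ΔT×X1×X2×X3×X4×X5×X6):
  M: [ 1  0  1 -3 -2 -2 -3 -2]
  Θ: [ 0  1 -1  2  3 -3 -1 -1]
  [M]: (-1)·1+(-2)·0+(-1)·1+(-1)·-3+(-1)·-3+(1)·-2 = 2
  [Θ]: (-1)·0+(-2)·1+(-1)·-1+(-1)·2+(-1)·-1+(1)·-1 = -3
⇒ M^2 Θ^-3

{"M": 2, "Θ": -3}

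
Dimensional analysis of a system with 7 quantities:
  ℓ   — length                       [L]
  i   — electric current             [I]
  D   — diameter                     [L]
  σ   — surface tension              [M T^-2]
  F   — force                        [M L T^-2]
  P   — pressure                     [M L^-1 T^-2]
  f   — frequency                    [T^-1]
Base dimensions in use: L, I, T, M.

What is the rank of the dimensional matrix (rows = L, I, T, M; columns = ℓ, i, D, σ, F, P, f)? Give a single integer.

Exponent matrix [L,I,T,M] × [ℓ,i,D,σ,F,P,f]:
  L: [ 1  0  1  0  1 -1  0]
  I: [ 0  1  0  0  0  0  0]
  T: [ 0  0  0 -2 -2 -2 -1]
  M: [ 0  0  0  1  1  1  0]
RREF → pivots at {ℓ,i,σ,f} ⇒ r = 4

4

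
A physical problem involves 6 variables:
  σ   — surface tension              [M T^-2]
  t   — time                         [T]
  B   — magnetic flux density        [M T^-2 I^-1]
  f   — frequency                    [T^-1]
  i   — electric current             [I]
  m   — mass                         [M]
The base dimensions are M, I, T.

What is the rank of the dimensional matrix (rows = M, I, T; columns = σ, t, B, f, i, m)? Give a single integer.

3

Exponent matrix [M,I,T] × [σ,t,B,f,i,m]:
  M: [ 1  0  1  0  0  1]
  I: [ 0  0 -1  0  1  0]
  T: [-2  1 -2 -1  0  0]
Row reduction gives pivot columns σ,t,B; rank = 3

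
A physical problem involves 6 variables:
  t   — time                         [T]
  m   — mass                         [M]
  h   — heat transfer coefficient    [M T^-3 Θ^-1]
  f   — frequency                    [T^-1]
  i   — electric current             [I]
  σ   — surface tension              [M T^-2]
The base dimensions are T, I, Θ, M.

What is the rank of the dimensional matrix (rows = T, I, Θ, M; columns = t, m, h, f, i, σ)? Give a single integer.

Dimensional matrix (T×I×Θ×M by t×m×h×f×i×σ):
  T: [ 1  0 -3 -1  0 -2]
  I: [ 0  0  0  0  1  0]
  Θ: [ 0  0 -1  0  0  0]
  M: [ 0  1  1  0  0  1]
Row reduction gives pivot columns t,m,h,i; rank = 4

4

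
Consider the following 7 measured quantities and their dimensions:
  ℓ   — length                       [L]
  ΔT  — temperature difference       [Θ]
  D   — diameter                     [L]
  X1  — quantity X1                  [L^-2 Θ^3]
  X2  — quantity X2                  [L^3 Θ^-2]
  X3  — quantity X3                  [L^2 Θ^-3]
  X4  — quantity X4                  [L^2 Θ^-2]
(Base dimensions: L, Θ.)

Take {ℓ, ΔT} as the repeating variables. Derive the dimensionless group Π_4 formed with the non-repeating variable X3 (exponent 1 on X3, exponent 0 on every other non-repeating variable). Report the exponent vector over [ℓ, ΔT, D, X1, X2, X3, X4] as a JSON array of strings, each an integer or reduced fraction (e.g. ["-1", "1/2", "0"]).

["-2", "3", "0", "0", "0", "1", "0"]

Write exponents as rows L,Θ / cols ℓ,ΔT,D,X1,X2,X3,X4:
  L: [ 1  0  1 -2  3  2  2]
  Θ: [ 0  1  0  3 -2 -3 -2]
Row reduction gives pivot columns ℓ,ΔT; rank = 2
Pivot set = {ℓ,ΔT}, free = {D,X1,X2,X3,X4}
RREF:
  r0: [   1    0    1   -2    3    2    2]
  r1: [   0    1    0    3   -2   -3   -2]
Fix exponent of X3 at 1, D at 0, X1 at 0, X2 at 0, X4 at 0; solve each RREF row for its pivot's exponent:
  r0: exp(ℓ) + (2)·1 = 0 ⇒ exp(ℓ) = -2
  r1: exp(ΔT) + (-3)·1 = 0 ⇒ exp(ΔT) = 3
Π_4 = ℓ^-2 · ΔT^3 · X3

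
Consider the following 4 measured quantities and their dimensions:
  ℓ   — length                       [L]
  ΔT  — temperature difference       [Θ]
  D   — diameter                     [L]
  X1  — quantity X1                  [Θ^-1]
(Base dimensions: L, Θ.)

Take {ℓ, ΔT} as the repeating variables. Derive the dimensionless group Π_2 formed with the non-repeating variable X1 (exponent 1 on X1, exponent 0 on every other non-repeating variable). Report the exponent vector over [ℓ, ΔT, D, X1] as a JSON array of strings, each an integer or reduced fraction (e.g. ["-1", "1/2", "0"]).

["0", "1", "0", "1"]

Write exponents as rows L,Θ / cols ℓ,ΔT,D,X1:
  L: [ 1  0  1  0]
  Θ: [ 0  1  0 -1]
Echelon form has 2 nonzero rows (pivots: ℓ,ΔT)
Pivot set = {ℓ,ΔT}, free = {D,X1}
RREF:
  r0: [   1    0    1    0]
  r1: [   0    1    0   -1]
Fix exponent of X1 at 1, D at 0; solve each RREF row for its pivot's exponent:
  r0: exp(ℓ) + (0)·1 = 0 ⇒ exp(ℓ) = 0
  r1: exp(ΔT) + (-1)·1 = 0 ⇒ exp(ΔT) = 1
Π_2 = ΔT · X1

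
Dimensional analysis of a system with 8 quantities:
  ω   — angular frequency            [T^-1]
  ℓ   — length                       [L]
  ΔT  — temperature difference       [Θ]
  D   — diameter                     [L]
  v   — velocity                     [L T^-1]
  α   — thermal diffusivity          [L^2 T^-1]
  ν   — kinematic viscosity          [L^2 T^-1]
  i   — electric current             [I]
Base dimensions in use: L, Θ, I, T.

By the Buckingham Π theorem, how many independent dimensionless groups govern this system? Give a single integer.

Write exponents as rows L,Θ,I,T / cols ω,ℓ,ΔT,D,v,α,ν,i:
  L: [ 0  1  0  1  1  2  2  0]
  Θ: [ 0  0  1  0  0  0  0  0]
  I: [ 0  0  0  0  0  0  0  1]
  T: [-1  0  0  0 -1 -1 -1  0]
Echelon form has 4 nonzero rows (pivots: ω,ℓ,ΔT,i)
n=8, r=4 ⇒ 4 dimensionless groups

4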